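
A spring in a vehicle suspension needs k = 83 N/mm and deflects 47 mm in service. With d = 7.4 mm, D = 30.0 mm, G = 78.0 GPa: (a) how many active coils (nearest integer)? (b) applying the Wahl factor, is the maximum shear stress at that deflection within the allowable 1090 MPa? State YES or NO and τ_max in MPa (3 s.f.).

N_a = Gd⁴/(8D³k) = (78.0×10³)(7.4⁴)/(8·30.0³·83) = 13.05 → N_a = 13
Actual rate k = Gd⁴/(8D³·13) = 83.296 N/mm
Working load F = kδ = 83.296·47 = 3914.9 N
C = 30.0/7.4 = 4.0541; K_W = (4C−1)/(4C−4)+0.615/C = 1.3973
τ_max = K_W·8FD/(πd³) = 1.3973·738.05 = 1031.3 MPa
τ_max ≤ 1090 MPa → acceptable

(a) 13 coils; (b) YES, τ_max = 1030 MPa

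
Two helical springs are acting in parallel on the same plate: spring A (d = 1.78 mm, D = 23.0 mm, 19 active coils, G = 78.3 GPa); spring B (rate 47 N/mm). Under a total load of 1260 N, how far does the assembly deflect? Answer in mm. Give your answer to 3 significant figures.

k_A = Gd⁴/(8D³N_a) = (78.3×10³)(1.78⁴)/(8·23.0³·19) = 0.42503 N/mm
Parallel: k_eq = 0.42503 + 47 = 47.425 N/mm
δ = F/k_eq = 1260/47.425 = 26.568 mm

26.6 mm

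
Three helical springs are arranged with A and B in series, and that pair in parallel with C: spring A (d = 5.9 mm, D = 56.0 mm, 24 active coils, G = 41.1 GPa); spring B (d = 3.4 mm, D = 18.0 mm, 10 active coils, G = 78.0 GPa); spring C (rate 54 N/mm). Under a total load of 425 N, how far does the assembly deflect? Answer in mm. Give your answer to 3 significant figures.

7.67 mm

k_A = Gd⁴/(8D³N_a) = (41.1×10³)(5.9⁴)/(8·56.0³·24) = 1.477 N/mm
k_B = Gd⁴/(8D³N_a) = (78.0×10³)(3.4⁴)/(8·18.0³·10) = 22.341 N/mm
Springs A,B series: k_AB = 1/(1/1.477+1/22.341) = 1.3854 N/mm; parallel with C: k_eq = 1.3854+54 = 55.385 N/mm
δ = F/k_eq = 425/55.385 = 7.6735 mm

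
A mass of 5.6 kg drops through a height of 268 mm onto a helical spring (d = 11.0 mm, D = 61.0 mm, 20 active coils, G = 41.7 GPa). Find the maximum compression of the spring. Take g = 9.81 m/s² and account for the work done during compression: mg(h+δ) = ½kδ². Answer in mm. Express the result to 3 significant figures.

k = Gd⁴/(8D³N_a) = (41.7×10³)(11.0⁴)/(8·61.0³·20) = 16.811 N/mm
W = mg = 5.6 × 9.81 = 54.936 N
½kδ² − Wδ − Wh = 0 → δ = (W + √(W² + 2kWh))/k
δ = (54.936 + √(3018 + 495016))/16.811 = (54.936 + 705.72)/16.811 = 45.247 mm

45.2 mm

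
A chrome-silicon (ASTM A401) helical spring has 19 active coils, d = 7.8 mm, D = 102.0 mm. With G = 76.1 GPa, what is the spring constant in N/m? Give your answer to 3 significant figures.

1750 N/m

k = Gd⁴/(8D³N_a) = (76.1×10³ × 7.8⁴) / (8 × 102.0³ × 19)
  = 2.81685e+08 / 1.61304e+08 = 1.7463 N/mm = 1746.3 N/m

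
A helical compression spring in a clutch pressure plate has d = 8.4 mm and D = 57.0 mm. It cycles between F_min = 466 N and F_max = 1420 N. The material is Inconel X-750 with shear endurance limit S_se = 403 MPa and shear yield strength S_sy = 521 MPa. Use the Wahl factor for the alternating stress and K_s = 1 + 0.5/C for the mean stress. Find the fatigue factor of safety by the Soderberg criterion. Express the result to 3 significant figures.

C = D/d = 57.0/8.4 = 6.7857; K_W = (4C−1)/(4C−4)+0.615/C = 1.2203; K_s = 1+0.5/C = 1.0737
F_a = (F_max−F_min)/2 = 477 N; F_m = (F_max+F_min)/2 = 943 N
τ_a = K_W·8F_aD/(πd³) = 1.2203 × 116.81 = 142.54 MPa
τ_m = K_s·8F_mD/(πd³) = 1.0737 × 230.93 = 247.95 MPa
Soderberg: 1/n_f = τ_a/S_se + τ_m/S_sy = 142.54/403 + 247.95/521 = 0.35371 + 0.47591 = 0.82962
n_f = 1/0.82962 = 1.205

1.21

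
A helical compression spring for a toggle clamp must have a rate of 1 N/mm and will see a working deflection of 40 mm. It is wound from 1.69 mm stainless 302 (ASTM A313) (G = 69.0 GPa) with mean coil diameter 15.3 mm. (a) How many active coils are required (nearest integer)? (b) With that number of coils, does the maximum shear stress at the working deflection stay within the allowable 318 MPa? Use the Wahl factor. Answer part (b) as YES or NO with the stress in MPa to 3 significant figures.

(a) 20 coils; (b) NO, τ_max = 368 MPa

N_a = Gd⁴/(8D³k) = (69.0×10³)(1.69⁴)/(8·15.3³·1) = 19.64 → N_a = 20
Actual rate k = Gd⁴/(8D³·20) = 0.9822 N/mm
Working load F = kδ = 0.9822·40 = 39.288 N
C = 15.3/1.69 = 9.0533; K_W = (4C−1)/(4C−4)+0.615/C = 1.1611
τ_max = K_W·8FD/(πd³) = 1.1611·317.13 = 368.2 MPa
τ_max > 318 MPa → exceeds allowable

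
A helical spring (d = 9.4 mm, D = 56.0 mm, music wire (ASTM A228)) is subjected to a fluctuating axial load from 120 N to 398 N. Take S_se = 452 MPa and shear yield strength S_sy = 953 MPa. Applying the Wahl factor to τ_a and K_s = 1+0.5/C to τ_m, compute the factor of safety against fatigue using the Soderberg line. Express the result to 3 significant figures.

8.56

C = D/d = 56.0/9.4 = 5.9574; K_W = (4C−1)/(4C−4)+0.615/C = 1.2545; K_s = 1+0.5/C = 1.0839
F_a = (F_max−F_min)/2 = 139 N; F_m = (F_max+F_min)/2 = 259 N
τ_a = K_W·8F_aD/(πd³) = 1.2545 × 23.865 = 29.939 MPa
τ_m = K_s·8F_mD/(πd³) = 1.0839 × 44.468 = 48.2 MPa
Soderberg: 1/n_f = τ_a/S_se + τ_m/S_sy = 29.939/452 + 48.2/953 = 0.06624 + 0.05058 = 0.11681
n_f = 1/0.11681 = 8.561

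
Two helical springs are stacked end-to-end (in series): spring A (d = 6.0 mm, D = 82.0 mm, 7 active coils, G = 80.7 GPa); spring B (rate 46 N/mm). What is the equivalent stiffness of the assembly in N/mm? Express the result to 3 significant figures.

k_A = Gd⁴/(8D³N_a) = (80.7×10³)(6.0⁴)/(8·82.0³·7) = 3.3873 N/mm
Series: 1/k_eq = 1/3.3873 + 1/46 = 0.31696; k_eq = 3.1549 N/mm

3.15 N/mm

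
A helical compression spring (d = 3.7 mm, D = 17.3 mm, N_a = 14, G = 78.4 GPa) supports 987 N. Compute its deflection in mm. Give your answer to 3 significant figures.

k = Gd⁴/(8D³N_a) = (78.4×10³)(3.7⁴)/(8·17.3³·14) = 25.338 N/mm
δ = F/k = 987 / 25.338 = 38.954 mm

39.0 mm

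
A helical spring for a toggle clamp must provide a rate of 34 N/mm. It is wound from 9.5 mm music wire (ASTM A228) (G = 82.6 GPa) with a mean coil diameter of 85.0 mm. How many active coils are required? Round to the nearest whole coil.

4

N_a = Gd⁴/(8D³k) = (82.6×10³ × 9.5⁴)/(8 × 85.0³ × 34)
    = 6.72782e+08 / 1.67042e+08 = 4.028 → 4 coils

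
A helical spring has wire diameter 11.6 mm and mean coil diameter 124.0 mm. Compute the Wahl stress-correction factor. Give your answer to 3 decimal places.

C = D/d = 124.0/11.6 = 10.6897
K_W = (4C−1)/(4C−4) + 0.615/C = 41.759/38.759 + 0.0575 = 1.1349

1.135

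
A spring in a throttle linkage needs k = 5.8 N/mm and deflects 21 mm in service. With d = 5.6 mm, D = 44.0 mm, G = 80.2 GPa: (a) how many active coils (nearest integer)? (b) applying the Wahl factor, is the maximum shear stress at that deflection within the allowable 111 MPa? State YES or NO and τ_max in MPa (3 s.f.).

N_a = Gd⁴/(8D³k) = (80.2×10³)(5.6⁴)/(8·44.0³·5.8) = 19.95 → N_a = 20
Actual rate k = Gd⁴/(8D³·20) = 5.7869 N/mm
Working load F = kδ = 5.7869·21 = 121.53 N
C = 44.0/5.6 = 7.8571; K_W = (4C−1)/(4C−4)+0.615/C = 1.1876
τ_max = K_W·8FD/(πd³) = 1.1876·77.535 = 92.084 MPa
τ_max ≤ 111 MPa → acceptable

(a) 20 coils; (b) YES, τ_max = 92.1 MPa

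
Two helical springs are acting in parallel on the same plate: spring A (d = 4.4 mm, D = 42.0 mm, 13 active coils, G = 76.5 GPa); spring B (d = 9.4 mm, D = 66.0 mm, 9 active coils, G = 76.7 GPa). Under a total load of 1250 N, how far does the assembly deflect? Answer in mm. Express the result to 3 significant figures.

38.3 mm

k_A = Gd⁴/(8D³N_a) = (76.5×10³)(4.4⁴)/(8·42.0³·13) = 3.7213 N/mm
k_B = Gd⁴/(8D³N_a) = (76.7×10³)(9.4⁴)/(8·66.0³·9) = 28.93 N/mm
Parallel: k_eq = 3.7213 + 28.93 = 32.651 N/mm
δ = F/k_eq = 1250/32.651 = 38.284 mm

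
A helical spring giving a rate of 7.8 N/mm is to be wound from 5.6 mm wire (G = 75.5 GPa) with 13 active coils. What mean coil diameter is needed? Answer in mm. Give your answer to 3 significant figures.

45.1 mm

D = (Gd⁴/(8N_a·k))^(1/3) = (75.5×10³·5.6⁴/(8·13·7.8))^(1/3)
  = (91531.6)^(1/3) = 45.0668 mm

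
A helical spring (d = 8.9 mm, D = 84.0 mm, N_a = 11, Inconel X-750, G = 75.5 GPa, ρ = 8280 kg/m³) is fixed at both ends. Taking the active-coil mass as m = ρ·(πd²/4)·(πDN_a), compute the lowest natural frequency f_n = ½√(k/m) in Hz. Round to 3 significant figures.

39.0 Hz

k = Gd⁴/(8D³N_a) = (75.5×10³)(8.9⁴)/(8·84.0³·11) = 9.0821 N/mm = 9082.1 N/m
Wire length L = πDN_a = π·84.0·11 = 2902.8 mm
m = ρ·(πd²/4)·L = 8280 × 62.211×10⁻⁶ m² × 2.9028 m = 1.4953 kg
f_n = ½√(k/m) = 0.5·√(9082.1/1.4953) = 0.5·√(6073.9) = 38.967 Hz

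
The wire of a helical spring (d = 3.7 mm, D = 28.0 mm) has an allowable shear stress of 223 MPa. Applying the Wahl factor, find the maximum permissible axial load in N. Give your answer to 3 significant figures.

C = D/d = 28.0/3.7 = 7.5676
K_W = (4C−1)/(4C−4) + 0.615/C = 29.270/26.270 + 0.0813 = 1.1955
τ_max = K·8FD/(πd³) → F_max = τ_allow·πd³/(8DK)
F_max = 223·π·3.7³/(8·28.0·1.1955) = 35486/267.78 = 132.52 N

133 N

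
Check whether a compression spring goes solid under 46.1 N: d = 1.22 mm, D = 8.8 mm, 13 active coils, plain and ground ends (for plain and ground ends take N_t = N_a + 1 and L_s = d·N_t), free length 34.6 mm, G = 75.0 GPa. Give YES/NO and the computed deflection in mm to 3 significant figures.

YES, δ = 19.7 mm

k = Gd⁴/(8D³N_a) = (75.0×10³)(1.22⁴)/(8·8.8³·13) = 2.3443 N/mm
N_t = 14; L_s = 1.22·14 = 17.08 mm; δ_solid = L₀ − L_s = 34.6 − 17.08 = 17.52 mm
δ = F/k = 46.1/2.3443 = 19.664 mm
δ ≥ δ_solid → spring goes solid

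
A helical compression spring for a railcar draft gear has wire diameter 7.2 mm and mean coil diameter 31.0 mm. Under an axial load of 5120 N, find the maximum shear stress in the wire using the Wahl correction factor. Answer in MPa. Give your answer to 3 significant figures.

1480 MPa

Spring index C = D/d = 31.0/7.2 = 4.3056
K_W = (4C−1)/(4C−4) + 0.615/C = 16.222/13.222 + 0.1428 = 1.3697
τ₀ = 8FD/(πd³) = 8·5120·31.0/(π·7.2³) = 1.26976e+06/1172.6 = 1082.9 MPa
τ_max = K·τ₀ = 1.3697 × 1082.9 = 1483.2 MPa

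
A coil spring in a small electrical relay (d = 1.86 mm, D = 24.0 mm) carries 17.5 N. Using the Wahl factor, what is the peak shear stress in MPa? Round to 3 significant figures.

Spring index C = D/d = 24.0/1.86 = 12.9032
K_W = (4C−1)/(4C−4) + 0.615/C = 50.613/47.613 + 0.0477 = 1.1107
τ₀ = 8FD/(πd³) = 8·17.5·24.0/(π·1.86³) = 3360/20.216 = 166.21 MPa
τ_max = K·τ₀ = 1.1107 × 166.21 = 184.6 MPa

185 MPa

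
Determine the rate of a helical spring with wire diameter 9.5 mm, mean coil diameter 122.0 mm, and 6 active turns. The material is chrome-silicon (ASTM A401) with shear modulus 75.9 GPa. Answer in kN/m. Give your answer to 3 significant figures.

7.09 kN/m

k = Gd⁴/(8D³N_a) = (75.9×10³ × 9.5⁴) / (8 × 122.0³ × 6)
  = 6.1821e+08 / 8.71607e+07 = 7.0928 N/mm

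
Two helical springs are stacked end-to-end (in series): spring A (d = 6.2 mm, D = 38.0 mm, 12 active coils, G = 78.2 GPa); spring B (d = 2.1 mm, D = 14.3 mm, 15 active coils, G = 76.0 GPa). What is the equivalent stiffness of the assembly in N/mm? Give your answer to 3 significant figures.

k_A = Gd⁴/(8D³N_a) = (78.2×10³)(6.2⁴)/(8·38.0³·12) = 21.936 N/mm
k_B = Gd⁴/(8D³N_a) = (76.0×10³)(2.1⁴)/(8·14.3³·15) = 4.2121 N/mm
Series: 1/k_eq = 1/21.936 + 1/4.2121 = 0.283; k_eq = 3.5336 N/mm

3.53 N/mm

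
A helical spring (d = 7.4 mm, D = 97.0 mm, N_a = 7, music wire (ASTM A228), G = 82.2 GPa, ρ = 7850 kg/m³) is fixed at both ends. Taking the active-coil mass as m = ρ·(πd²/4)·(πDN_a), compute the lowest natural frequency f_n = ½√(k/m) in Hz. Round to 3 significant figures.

k = Gd⁴/(8D³N_a) = (82.2×10³)(7.4⁴)/(8·97.0³·7) = 4.8228 N/mm = 4822.8 N/m
Wire length L = πDN_a = π·97.0·7 = 2133.1 mm
m = ρ·(πd²/4)·L = 7850 × 43.008×10⁻⁶ m² × 2.1331 m = 0.72018 kg
f_n = ½√(k/m) = 0.5·√(4822.8/0.72018) = 0.5·√(6696.6) = 40.916 Hz

40.9 Hz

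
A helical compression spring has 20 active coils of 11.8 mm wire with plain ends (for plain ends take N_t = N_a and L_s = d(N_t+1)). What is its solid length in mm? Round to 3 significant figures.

plain ends: N_t = N_a = 20
L_s = d·(N_t+1) = 11.8 × 21 = 247.8 mm

248 mm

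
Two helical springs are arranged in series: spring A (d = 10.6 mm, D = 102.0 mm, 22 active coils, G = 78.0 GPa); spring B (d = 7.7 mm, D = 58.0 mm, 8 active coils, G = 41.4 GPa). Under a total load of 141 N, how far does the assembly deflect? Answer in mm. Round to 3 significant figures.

38.8 mm

k_A = Gd⁴/(8D³N_a) = (78.0×10³)(10.6⁴)/(8·102.0³·22) = 5.2724 N/mm
k_B = Gd⁴/(8D³N_a) = (41.4×10³)(7.7⁴)/(8·58.0³·8) = 11.655 N/mm
Series: 1/k_eq = 1/5.2724 + 1/11.655 = 0.27547; k_eq = 3.6301 N/mm
δ = F/k_eq = 141/3.6301 = 38.841 mm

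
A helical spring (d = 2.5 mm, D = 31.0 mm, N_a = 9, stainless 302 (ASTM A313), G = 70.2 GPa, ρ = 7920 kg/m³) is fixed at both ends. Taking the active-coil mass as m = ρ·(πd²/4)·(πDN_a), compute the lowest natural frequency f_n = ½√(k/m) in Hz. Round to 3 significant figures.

96.8 Hz

k = Gd⁴/(8D³N_a) = (70.2×10³)(2.5⁴)/(8·31.0³·9) = 1.2784 N/mm = 1278.4 N/m
Wire length L = πDN_a = π·31.0·9 = 876.5 mm
m = ρ·(πd²/4)·L = 7920 × 4.9087×10⁻⁶ m² × 0.8765 m = 0.034076 kg
f_n = ½√(k/m) = 0.5·√(1278.4/0.034076) = 0.5·√(37517) = 96.847 Hz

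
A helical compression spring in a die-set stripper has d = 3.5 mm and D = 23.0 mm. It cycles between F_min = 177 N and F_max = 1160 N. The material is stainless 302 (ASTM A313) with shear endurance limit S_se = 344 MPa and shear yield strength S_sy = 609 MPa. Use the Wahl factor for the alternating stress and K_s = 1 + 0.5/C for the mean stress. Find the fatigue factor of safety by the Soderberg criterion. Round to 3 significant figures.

0.249

C = D/d = 23.0/3.5 = 6.5714; K_W = (4C−1)/(4C−4)+0.615/C = 1.2282; K_s = 1+0.5/C = 1.0761
F_a = (F_max−F_min)/2 = 491.5 N; F_m = (F_max+F_min)/2 = 668.5 N
τ_a = K_W·8F_aD/(πd³) = 1.2282 × 671.41 = 824.63 MPa
τ_m = K_s·8F_mD/(πd³) = 1.0761 × 913.2 = 982.68 MPa
Soderberg: 1/n_f = τ_a/S_se + τ_m/S_sy = 824.63/344 + 982.68/609 = 2.39717 + 1.61360 = 4.0108
n_f = 1/4.0108 = 0.2493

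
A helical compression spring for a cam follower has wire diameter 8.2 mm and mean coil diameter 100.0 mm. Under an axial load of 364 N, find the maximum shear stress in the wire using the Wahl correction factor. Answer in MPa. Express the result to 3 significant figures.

Spring index C = D/d = 100.0/8.2 = 12.1951
K_W = (4C−1)/(4C−4) + 0.615/C = 47.780/44.780 + 0.0504 = 1.1174
τ₀ = 8FD/(πd³) = 8·364·100.0/(π·8.2³) = 291200/1732.2 = 168.11 MPa
τ_max = K·τ₀ = 1.1174 × 168.11 = 187.85 MPa

188 MPa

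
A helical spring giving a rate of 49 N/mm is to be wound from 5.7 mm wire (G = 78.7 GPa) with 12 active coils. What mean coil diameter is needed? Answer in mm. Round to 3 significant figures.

D = (Gd⁴/(8N_a·k))^(1/3) = (78.7×10³·5.7⁴/(8·12·49))^(1/3)
  = (17660.7)^(1/3) = 26.0417 mm

26.0 mm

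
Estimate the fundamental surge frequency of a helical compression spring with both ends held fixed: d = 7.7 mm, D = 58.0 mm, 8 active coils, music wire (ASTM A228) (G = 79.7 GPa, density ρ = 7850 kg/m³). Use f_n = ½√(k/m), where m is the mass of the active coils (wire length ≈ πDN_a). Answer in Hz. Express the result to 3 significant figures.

k = Gd⁴/(8D³N_a) = (79.7×10³)(7.7⁴)/(8·58.0³·8) = 22.437 N/mm = 22437 N/m
Wire length L = πDN_a = π·58.0·8 = 1457.7 mm
m = ρ·(πd²/4)·L = 7850 × 46.566×10⁻⁶ m² × 1.4577 m = 0.53285 kg
f_n = ½√(k/m) = 0.5·√(22437/0.53285) = 0.5·√(42106) = 102.6 Hz

103 Hz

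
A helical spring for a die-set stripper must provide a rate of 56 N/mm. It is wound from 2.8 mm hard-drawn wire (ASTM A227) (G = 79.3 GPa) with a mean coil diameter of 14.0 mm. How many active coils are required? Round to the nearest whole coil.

N_a = Gd⁴/(8D³k) = (79.3×10³ × 2.8⁴)/(8 × 14.0³ × 56)
    = 4.87422e+06 / 1.22931e+06 = 3.965 → 4 coils

4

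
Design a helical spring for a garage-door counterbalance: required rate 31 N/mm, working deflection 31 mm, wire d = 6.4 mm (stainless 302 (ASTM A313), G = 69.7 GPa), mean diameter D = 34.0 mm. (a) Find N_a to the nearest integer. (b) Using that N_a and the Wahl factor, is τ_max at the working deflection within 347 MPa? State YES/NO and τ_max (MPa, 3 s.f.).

N_a = Gd⁴/(8D³k) = (69.7×10³)(6.4⁴)/(8·34.0³·31) = 12 → N_a = 12
Actual rate k = Gd⁴/(8D³·12) = 30.992 N/mm
Working load F = kδ = 30.992·31 = 960.74 N
C = 34.0/6.4 = 5.3125; K_W = (4C−1)/(4C−4)+0.615/C = 1.2897
τ_max = K_W·8FD/(πd³) = 1.2897·317.31 = 409.23 MPa
τ_max > 347 MPa → exceeds allowable

(a) 12 coils; (b) NO, τ_max = 409 MPa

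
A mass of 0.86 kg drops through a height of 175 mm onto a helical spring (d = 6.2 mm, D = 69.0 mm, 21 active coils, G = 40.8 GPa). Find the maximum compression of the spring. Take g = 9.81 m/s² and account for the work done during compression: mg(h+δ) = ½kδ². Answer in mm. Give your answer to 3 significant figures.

60.3 mm

k = Gd⁴/(8D³N_a) = (40.8×10³)(6.2⁴)/(8·69.0³·21) = 1.0924 N/mm
W = mg = 0.86 × 9.81 = 8.4366 N
½kδ² − Wδ − Wh = 0 → δ = (W + √(W² + 2kWh))/k
δ = (8.4366 + √(71.176 + 3225.57))/1.0924 = (8.4366 + 57.417)/1.0924 = 60.285 mm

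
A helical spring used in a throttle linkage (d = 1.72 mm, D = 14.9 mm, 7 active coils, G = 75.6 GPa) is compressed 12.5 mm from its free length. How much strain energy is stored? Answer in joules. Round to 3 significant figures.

k = Gd⁴/(8D³N_a) = (75.6×10³)(1.72⁴)/(8·14.9³·7) = 3.5718 N/mm
U = ½kδ² = 0.5 × 3.5718 × 12.5² = 279.05 N·mm = 0.27905 J

0.279 J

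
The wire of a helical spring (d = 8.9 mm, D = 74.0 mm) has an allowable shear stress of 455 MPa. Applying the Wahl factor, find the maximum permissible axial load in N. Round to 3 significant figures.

1450 N

C = D/d = 74.0/8.9 = 8.3146
K_W = (4C−1)/(4C−4) + 0.615/C = 32.258/29.258 + 0.0740 = 1.1765
τ_max = K·8FD/(πd³) → F_max = τ_allow·πd³/(8DK)
F_max = 455·π·8.9³/(8·74.0·1.1765) = 1.0077e+06/696.49 = 1446.8 N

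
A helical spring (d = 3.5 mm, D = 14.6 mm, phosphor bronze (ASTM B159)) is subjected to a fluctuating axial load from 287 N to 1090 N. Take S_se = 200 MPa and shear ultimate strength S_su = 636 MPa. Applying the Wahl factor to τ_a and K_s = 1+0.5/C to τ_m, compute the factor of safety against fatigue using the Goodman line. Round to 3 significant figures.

C = D/d = 14.6/3.5 = 4.1714; K_W = (4C−1)/(4C−4)+0.615/C = 1.3839; K_s = 1+0.5/C = 1.1199
F_a = (F_max−F_min)/2 = 401.5 N; F_m = (F_max+F_min)/2 = 688.5 N
τ_a = K_W·8F_aD/(πd³) = 1.3839 × 348.16 = 481.82 MPa
τ_m = K_s·8F_mD/(πd³) = 1.1199 × 597.03 = 668.59 MPa
Goodman: 1/n_f = τ_a/S_se + τ_m/S_su = 481.82/200 + 668.59/636 = 2.40910 + 1.05124 = 3.4603
n_f = 1/3.4603 = 0.289

0.289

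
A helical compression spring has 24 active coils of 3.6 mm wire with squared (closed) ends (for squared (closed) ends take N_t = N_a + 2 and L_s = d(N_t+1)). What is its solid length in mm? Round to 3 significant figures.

97.2 mm

squared (closed) ends: N_t = N_a + 2 = 24 + 2 = 26
L_s = d·(N_t+1) = 3.6 × 27 = 97.2 mm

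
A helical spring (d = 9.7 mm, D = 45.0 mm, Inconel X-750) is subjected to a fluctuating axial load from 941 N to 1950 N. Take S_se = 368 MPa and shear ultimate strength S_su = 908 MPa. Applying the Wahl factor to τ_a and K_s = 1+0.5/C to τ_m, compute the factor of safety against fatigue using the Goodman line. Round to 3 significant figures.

2.21

C = D/d = 45.0/9.7 = 4.6392; K_W = (4C−1)/(4C−4)+0.615/C = 1.3387; K_s = 1+0.5/C = 1.1078
F_a = (F_max−F_min)/2 = 504.5 N; F_m = (F_max+F_min)/2 = 1445.5 N
τ_a = K_W·8F_aD/(πd³) = 1.3387 × 63.343 = 84.795 MPa
τ_m = K_s·8F_mD/(πd³) = 1.1078 × 181.49 = 201.05 MPa
Goodman: 1/n_f = τ_a/S_se + τ_m/S_su = 84.795/368 + 201.05/908 = 0.23042 + 0.22142 = 0.45184
n_f = 1/0.45184 = 2.213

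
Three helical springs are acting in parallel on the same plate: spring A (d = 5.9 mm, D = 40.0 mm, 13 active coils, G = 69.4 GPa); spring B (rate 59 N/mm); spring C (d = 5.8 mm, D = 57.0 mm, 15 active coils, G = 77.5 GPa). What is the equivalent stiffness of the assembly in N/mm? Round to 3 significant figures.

75.6 N/mm

k_A = Gd⁴/(8D³N_a) = (69.4×10³)(5.9⁴)/(8·40.0³·13) = 12.634 N/mm
k_C = Gd⁴/(8D³N_a) = (77.5×10³)(5.8⁴)/(8·57.0³·15) = 3.9465 N/mm
Parallel: k_eq = 12.634 + 59 + 3.9465 = 75.581 N/mm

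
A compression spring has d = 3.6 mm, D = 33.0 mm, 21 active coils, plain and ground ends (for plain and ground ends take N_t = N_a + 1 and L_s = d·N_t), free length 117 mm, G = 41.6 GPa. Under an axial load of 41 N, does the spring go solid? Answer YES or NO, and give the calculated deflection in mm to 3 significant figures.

k = Gd⁴/(8D³N_a) = (41.6×10³)(3.6⁴)/(8·33.0³·21) = 1.1573 N/mm
N_t = 22; L_s = 3.6·22 = 79.2 mm; δ_solid = L₀ − L_s = 117 − 79.2 = 37.8 mm
δ = F/k = 41/1.1573 = 35.427 mm
δ < δ_solid → spring does not go solid

NO, δ = 35.4 mm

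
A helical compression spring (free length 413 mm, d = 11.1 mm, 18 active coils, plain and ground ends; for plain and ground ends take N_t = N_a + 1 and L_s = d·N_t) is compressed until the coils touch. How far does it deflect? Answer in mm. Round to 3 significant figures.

202 mm

N_t = 19; L_s = 11.1·19 = 210.9 mm
δ_solid = L₀ − L_s = 413 − 210.9 = 202.1 mm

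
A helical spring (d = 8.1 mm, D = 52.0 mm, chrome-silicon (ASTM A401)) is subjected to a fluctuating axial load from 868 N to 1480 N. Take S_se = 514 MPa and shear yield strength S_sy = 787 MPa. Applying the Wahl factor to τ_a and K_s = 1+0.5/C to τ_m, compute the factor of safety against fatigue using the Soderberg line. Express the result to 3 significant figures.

C = D/d = 52.0/8.1 = 6.4198; K_W = (4C−1)/(4C−4)+0.615/C = 1.2342; K_s = 1+0.5/C = 1.0779
F_a = (F_max−F_min)/2 = 306 N; F_m = (F_max+F_min)/2 = 1174 N
τ_a = K_W·8F_aD/(πd³) = 1.2342 × 76.245 = 94.1 MPa
τ_m = K_s·8F_mD/(πd³) = 1.0779 × 292.52 = 315.3 MPa
Soderberg: 1/n_f = τ_a/S_se + τ_m/S_sy = 94.1/514 + 315.3/787 = 0.18307 + 0.40064 = 0.58371
n_f = 1/0.58371 = 1.713

1.71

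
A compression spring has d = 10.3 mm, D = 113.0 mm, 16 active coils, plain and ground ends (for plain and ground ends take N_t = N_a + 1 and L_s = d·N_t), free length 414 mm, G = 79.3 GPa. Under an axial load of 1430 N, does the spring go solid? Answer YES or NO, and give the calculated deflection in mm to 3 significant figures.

YES, δ = 296 mm

k = Gd⁴/(8D³N_a) = (79.3×10³)(10.3⁴)/(8·113.0³·16) = 4.8326 N/mm
N_t = 17; L_s = 10.3·17 = 175.1 mm; δ_solid = L₀ − L_s = 414 − 175.1 = 238.9 mm
δ = F/k = 1430/4.8326 = 295.91 mm
δ ≥ δ_solid → spring goes solid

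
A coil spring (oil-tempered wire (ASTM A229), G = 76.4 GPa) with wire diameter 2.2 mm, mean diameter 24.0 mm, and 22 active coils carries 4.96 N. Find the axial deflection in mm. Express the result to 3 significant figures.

k = Gd⁴/(8D³N_a) = (76.4×10³)(2.2⁴)/(8·24.0³·22) = 0.73559 N/mm
δ = F/k = 4.96 / 0.73559 = 6.7429 mm

6.74 mm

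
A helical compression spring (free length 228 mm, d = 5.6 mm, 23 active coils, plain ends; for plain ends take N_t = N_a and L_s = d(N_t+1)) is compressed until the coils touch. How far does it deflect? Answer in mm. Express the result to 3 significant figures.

N_t = 23; L_s = 5.6·24 = 134.4 mm
δ_solid = L₀ − L_s = 228 − 134.4 = 93.6 mm

93.6 mm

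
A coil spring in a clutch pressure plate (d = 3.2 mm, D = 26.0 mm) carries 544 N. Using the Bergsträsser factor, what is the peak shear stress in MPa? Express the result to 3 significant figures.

1290 MPa

Spring index C = D/d = 26.0/3.2 = 8.1250
K_B = (4C+2)/(4C−3) = 34.500/29.500 = 1.1695
τ₀ = 8FD/(πd³) = 8·544·26.0/(π·3.2³) = 113152/102.94 = 1099.2 MPa
τ_max = K·τ₀ = 1.1695 × 1099.2 = 1285.5 MPa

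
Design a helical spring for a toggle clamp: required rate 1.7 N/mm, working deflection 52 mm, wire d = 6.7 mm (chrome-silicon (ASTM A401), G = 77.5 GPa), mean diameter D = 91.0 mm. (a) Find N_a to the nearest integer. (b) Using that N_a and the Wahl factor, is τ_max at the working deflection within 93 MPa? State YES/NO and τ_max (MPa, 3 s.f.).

N_a = Gd⁴/(8D³k) = (77.5×10³)(6.7⁴)/(8·91.0³·1.7) = 15.24 → N_a = 15
Actual rate k = Gd⁴/(8D³·15) = 1.727 N/mm
Working load F = kδ = 1.727·52 = 89.805 N
C = 91.0/6.7 = 13.5821; K_W = (4C−1)/(4C−4)+0.615/C = 1.1049
τ_max = K_W·8FD/(πd³) = 1.1049·69.192 = 76.449 MPa
τ_max ≤ 93 MPa → acceptable

(a) 15 coils; (b) YES, τ_max = 76.4 MPa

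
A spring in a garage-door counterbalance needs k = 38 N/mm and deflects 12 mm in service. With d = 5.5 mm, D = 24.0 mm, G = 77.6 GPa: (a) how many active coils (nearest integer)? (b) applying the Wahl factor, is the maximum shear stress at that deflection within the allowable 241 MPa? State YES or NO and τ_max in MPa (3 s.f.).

N_a = Gd⁴/(8D³k) = (77.6×10³)(5.5⁴)/(8·24.0³·38) = 16.9 → N_a = 17
Actual rate k = Gd⁴/(8D³·17) = 37.769 N/mm
Working load F = kδ = 37.769·12 = 453.23 N
C = 24.0/5.5 = 4.3636; K_W = (4C−1)/(4C−4)+0.615/C = 1.3639
τ_max = K_W·8FD/(πd³) = 1.3639·166.49 = 227.08 MPa
τ_max ≤ 241 MPa → acceptable

(a) 17 coils; (b) YES, τ_max = 227 MPa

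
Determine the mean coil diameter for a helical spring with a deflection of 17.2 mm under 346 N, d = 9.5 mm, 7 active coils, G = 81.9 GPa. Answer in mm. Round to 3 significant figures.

84.0 mm

Required rate k = F/δ = 346/17.2 = 20.116 N/mm
D = (Gd⁴/(8N_a·k))^(1/3) = (81.9×10³·9.5⁴/(8·7·20.116))^(1/3)
  = (592165)^(1/3) = 83.9745 mm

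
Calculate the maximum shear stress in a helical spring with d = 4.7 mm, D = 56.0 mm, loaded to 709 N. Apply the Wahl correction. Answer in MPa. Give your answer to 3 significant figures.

Spring index C = D/d = 56.0/4.7 = 11.9149
K_W = (4C−1)/(4C−4) + 0.615/C = 46.660/43.660 + 0.0516 = 1.1203
τ₀ = 8FD/(πd³) = 8·709·56.0/(π·4.7³) = 317632/326.17 = 973.82 MPa
τ_max = K·τ₀ = 1.1203 × 973.82 = 1091 MPa

1090 MPa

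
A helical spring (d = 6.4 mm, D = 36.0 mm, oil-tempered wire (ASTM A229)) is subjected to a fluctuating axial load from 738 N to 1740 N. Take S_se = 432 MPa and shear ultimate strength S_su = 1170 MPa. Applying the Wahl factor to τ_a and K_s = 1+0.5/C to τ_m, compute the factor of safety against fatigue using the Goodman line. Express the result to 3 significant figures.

C = D/d = 36.0/6.4 = 5.6250; K_W = (4C−1)/(4C−4)+0.615/C = 1.2715; K_s = 1+0.5/C = 1.0889
F_a = (F_max−F_min)/2 = 501 N; F_m = (F_max+F_min)/2 = 1239 N
τ_a = K_W·8F_aD/(πd³) = 1.2715 × 175.2 = 222.77 MPa
τ_m = K_s·8F_mD/(πd³) = 1.0889 × 433.29 = 471.8 MPa
Goodman: 1/n_f = τ_a/S_se + τ_m/S_su = 222.77/432 + 471.8/1170 = 0.51567 + 0.40325 = 0.91892
n_f = 1/0.91892 = 1.088

1.09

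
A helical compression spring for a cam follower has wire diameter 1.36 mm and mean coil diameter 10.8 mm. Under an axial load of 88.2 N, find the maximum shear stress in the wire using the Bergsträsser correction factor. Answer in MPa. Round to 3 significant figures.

1130 MPa

Spring index C = D/d = 10.8/1.36 = 7.9412
K_B = (4C+2)/(4C−3) = 33.765/28.765 = 1.1738
τ₀ = 8FD/(πd³) = 8·88.2·10.8/(π·1.36³) = 7620.48/7.9025 = 964.31 MPa
τ_max = K·τ₀ = 1.1738 × 964.31 = 1131.9 MPa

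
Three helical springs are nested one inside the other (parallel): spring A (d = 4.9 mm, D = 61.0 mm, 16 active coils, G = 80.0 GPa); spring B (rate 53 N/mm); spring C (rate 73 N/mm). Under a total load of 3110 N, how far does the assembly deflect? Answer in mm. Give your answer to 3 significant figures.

k_A = Gd⁴/(8D³N_a) = (80.0×10³)(4.9⁴)/(8·61.0³·16) = 1.5874 N/mm
Parallel: k_eq = 1.5874 + 53 + 73 = 127.59 N/mm
δ = F/k_eq = 3110/127.59 = 24.375 mm

24.4 mm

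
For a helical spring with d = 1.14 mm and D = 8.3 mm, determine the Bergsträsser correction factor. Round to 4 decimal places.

1.1914

C = D/d = 8.3/1.14 = 7.2807
K_B = (4C+2)/(4C−3) = 31.123/26.123 = 1.1914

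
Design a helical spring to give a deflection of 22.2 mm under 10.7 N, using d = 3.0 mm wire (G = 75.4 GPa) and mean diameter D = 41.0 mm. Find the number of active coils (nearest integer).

Required rate k = F/δ = 10.7/22.2 = 0.48198 N/mm
N_a = Gd⁴/(8D³k) = (75.4×10³ × 3.0⁴)/(8 × 41.0³ × 0.48198)
    = 6.1074e+06 / 265749 = 22.98 → 23 coils

23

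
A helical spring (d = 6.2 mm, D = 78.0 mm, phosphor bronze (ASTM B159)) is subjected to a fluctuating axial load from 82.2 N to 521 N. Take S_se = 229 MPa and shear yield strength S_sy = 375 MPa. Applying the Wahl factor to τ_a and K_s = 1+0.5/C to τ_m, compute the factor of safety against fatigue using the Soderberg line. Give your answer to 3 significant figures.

C = D/d = 78.0/6.2 = 12.5806; K_W = (4C−1)/(4C−4)+0.615/C = 1.1136; K_s = 1+0.5/C = 1.0397
F_a = (F_max−F_min)/2 = 219.4 N; F_m = (F_max+F_min)/2 = 301.6 N
τ_a = K_W·8F_aD/(πd³) = 1.1136 × 182.85 = 203.63 MPa
τ_m = K_s·8F_mD/(πd³) = 1.0397 × 251.36 = 261.35 MPa
Soderberg: 1/n_f = τ_a/S_se + τ_m/S_sy = 203.63/229 + 261.35/375 = 0.88922 + 0.69692 = 1.5861
n_f = 1/1.5861 = 0.6305

0.630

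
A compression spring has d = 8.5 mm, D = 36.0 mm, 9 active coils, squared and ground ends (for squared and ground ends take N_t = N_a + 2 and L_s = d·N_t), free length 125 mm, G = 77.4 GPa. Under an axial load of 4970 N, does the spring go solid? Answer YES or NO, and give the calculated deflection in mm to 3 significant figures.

YES, δ = 41.3 mm

k = Gd⁴/(8D³N_a) = (77.4×10³)(8.5⁴)/(8·36.0³·9) = 120.28 N/mm
N_t = 11; L_s = 8.5·11 = 93.5 mm; δ_solid = L₀ − L_s = 125 − 93.5 = 31.5 mm
δ = F/k = 4970/120.28 = 41.322 mm
δ ≥ δ_solid → spring goes solid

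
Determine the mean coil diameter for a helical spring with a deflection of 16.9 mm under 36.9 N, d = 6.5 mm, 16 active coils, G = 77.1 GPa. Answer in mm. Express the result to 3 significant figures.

79.0 mm

Required rate k = F/δ = 36.9/16.9 = 2.1834 N/mm
D = (Gd⁴/(8N_a·k))^(1/3) = (77.1×10³·6.5⁴/(8·16·2.1834))^(1/3)
  = (492446)^(1/3) = 78.9683 mm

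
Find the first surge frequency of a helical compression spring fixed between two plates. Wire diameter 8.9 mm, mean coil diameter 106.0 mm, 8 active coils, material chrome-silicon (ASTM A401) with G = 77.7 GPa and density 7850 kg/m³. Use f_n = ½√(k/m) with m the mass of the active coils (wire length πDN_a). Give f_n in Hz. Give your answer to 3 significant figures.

35.1 Hz

k = Gd⁴/(8D³N_a) = (77.7×10³)(8.9⁴)/(8·106.0³·8) = 6.3956 N/mm = 6395.6 N/m
Wire length L = πDN_a = π·106.0·8 = 2664.1 mm
m = ρ·(πd²/4)·L = 7850 × 62.211×10⁻⁶ m² × 2.6641 m = 1.301 kg
f_n = ½√(k/m) = 0.5·√(6395.6/1.301) = 0.5·√(4915.8) = 35.057 Hz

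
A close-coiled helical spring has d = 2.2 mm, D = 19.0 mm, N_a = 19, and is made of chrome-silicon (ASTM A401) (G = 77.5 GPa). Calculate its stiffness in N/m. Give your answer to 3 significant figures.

1740 N/m

k = Gd⁴/(8D³N_a) = (77.5×10³ × 2.2⁴) / (8 × 19.0³ × 19)
  = 1.81548e+06 / 1.04257e+06 = 1.7414 N/mm = 1741.4 N/m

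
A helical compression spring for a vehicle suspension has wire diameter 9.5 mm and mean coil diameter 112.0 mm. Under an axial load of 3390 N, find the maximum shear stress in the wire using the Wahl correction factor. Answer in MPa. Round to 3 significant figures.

1260 MPa

Spring index C = D/d = 112.0/9.5 = 11.7895
K_W = (4C−1)/(4C−4) + 0.615/C = 46.158/43.158 + 0.0522 = 1.1217
τ₀ = 8FD/(πd³) = 8·3390·112.0/(π·9.5³) = 3.03744e+06/2693.5 = 1127.7 MPa
τ_max = K·τ₀ = 1.1217 × 1127.7 = 1264.9 MPa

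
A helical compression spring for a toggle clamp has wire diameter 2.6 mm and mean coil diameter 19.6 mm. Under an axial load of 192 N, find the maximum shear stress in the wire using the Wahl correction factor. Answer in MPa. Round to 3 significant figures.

652 MPa

Spring index C = D/d = 19.6/2.6 = 7.5385
K_W = (4C−1)/(4C−4) + 0.615/C = 29.154/26.154 + 0.0816 = 1.1963
τ₀ = 8FD/(πd³) = 8·192·19.6/(π·2.6³) = 30105.6/55.217 = 545.23 MPa
τ_max = K·τ₀ = 1.1963 × 545.23 = 652.25 MPa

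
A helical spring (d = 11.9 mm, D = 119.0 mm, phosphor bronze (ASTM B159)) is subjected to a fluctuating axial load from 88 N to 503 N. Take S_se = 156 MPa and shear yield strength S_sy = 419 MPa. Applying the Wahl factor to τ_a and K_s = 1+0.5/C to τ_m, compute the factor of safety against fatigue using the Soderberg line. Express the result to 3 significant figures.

2.46

C = D/d = 119.0/11.9 = 10.0000; K_W = (4C−1)/(4C−4)+0.615/C = 1.1448; K_s = 1+0.5/C = 1.0500
F_a = (F_max−F_min)/2 = 207.5 N; F_m = (F_max+F_min)/2 = 295.5 N
τ_a = K_W·8F_aD/(πd³) = 1.1448 × 37.313 = 42.718 MPa
τ_m = K_s·8F_mD/(πd³) = 1.0500 × 53.138 = 55.795 MPa
Soderberg: 1/n_f = τ_a/S_se + τ_m/S_sy = 42.718/156 + 55.795/419 = 0.27383 + 0.13316 = 0.40699
n_f = 1/0.40699 = 2.457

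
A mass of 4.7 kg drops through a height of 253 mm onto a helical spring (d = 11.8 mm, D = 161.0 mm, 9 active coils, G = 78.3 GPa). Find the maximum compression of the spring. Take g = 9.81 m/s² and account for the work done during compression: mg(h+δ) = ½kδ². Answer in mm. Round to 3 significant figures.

k = Gd⁴/(8D³N_a) = (78.3×10³)(11.8⁴)/(8·161.0³·9) = 5.0522 N/mm
W = mg = 4.7 × 9.81 = 46.107 N
½kδ² − Wδ − Wh = 0 → δ = (W + √(W² + 2kWh))/k
δ = (46.107 + √(2125.9 + 117868))/5.0522 = (46.107 + 346.4)/5.0522 = 77.691 mm

77.7 mm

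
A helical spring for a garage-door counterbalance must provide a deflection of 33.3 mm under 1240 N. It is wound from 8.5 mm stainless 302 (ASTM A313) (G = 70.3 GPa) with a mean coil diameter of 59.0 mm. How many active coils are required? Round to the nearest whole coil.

6

Required rate k = F/δ = 1240/33.3 = 37.237 N/mm
N_a = Gd⁴/(8D³k) = (70.3×10³ × 8.5⁴)/(8 × 59.0³ × 37.237)
    = 3.6697e+08 / 6.1182e+07 = 5.998 → 6 coils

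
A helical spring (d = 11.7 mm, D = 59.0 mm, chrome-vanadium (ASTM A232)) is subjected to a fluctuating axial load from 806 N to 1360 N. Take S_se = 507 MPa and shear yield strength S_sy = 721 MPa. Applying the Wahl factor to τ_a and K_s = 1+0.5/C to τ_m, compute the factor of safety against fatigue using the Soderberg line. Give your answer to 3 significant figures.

4.51

C = D/d = 59.0/11.7 = 5.0427; K_W = (4C−1)/(4C−4)+0.615/C = 1.3075; K_s = 1+0.5/C = 1.0992
F_a = (F_max−F_min)/2 = 277 N; F_m = (F_max+F_min)/2 = 1083 N
τ_a = K_W·8F_aD/(πd³) = 1.3075 × 25.984 = 33.974 MPa
τ_m = K_s·8F_mD/(πd³) = 1.0992 × 101.59 = 111.67 MPa
Soderberg: 1/n_f = τ_a/S_se + τ_m/S_sy = 33.974/507 + 111.67/721 = 0.06701 + 0.15488 = 0.22189
n_f = 1/0.22189 = 4.507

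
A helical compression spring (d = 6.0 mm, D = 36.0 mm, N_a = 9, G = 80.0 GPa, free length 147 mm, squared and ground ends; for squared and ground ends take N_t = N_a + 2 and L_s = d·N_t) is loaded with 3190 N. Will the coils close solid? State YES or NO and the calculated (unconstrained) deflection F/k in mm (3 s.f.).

YES, δ = 103 mm

k = Gd⁴/(8D³N_a) = (80.0×10³)(6.0⁴)/(8·36.0³·9) = 30.864 N/mm
N_t = 11; L_s = 6.0·11 = 66 mm; δ_solid = L₀ − L_s = 147 − 66 = 81 mm
δ = F/k = 3190/30.864 = 103.36 mm
δ ≥ δ_solid → spring goes solid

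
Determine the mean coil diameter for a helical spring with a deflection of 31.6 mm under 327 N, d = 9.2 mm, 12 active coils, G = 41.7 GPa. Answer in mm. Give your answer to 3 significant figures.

Required rate k = F/δ = 327/31.6 = 10.348 N/mm
D = (Gd⁴/(8N_a·k))^(1/3) = (41.7×10³·9.2⁴/(8·12·10.348))^(1/3)
  = (300715)^(1/3) = 66.9965 mm

67.0 mm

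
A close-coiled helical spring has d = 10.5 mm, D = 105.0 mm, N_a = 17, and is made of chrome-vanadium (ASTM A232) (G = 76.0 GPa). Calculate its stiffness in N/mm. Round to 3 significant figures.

5.87 N/mm

k = Gd⁴/(8D³N_a) = (76.0×10³ × 10.5⁴) / (8 × 105.0³ × 17)
  = 9.23785e+08 / 1.57437e+08 = 5.8676 N/mm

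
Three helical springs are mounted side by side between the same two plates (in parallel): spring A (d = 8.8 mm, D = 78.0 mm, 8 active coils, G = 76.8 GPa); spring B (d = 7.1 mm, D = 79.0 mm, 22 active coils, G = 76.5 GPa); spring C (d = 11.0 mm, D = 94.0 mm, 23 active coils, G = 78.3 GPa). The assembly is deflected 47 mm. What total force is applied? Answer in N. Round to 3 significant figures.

1170 N

k_A = Gd⁴/(8D³N_a) = (76.8×10³)(8.8⁴)/(8·78.0³·8) = 15.165 N/mm
k_B = Gd⁴/(8D³N_a) = (76.5×10³)(7.1⁴)/(8·79.0³·22) = 2.2403 N/mm
k_C = Gd⁴/(8D³N_a) = (78.3×10³)(11.0⁴)/(8·94.0³·23) = 7.5012 N/mm
Parallel: k_eq = 15.165 + 2.2403 + 7.5012 = 24.906 N/mm
F = k_eq·δ = 24.906·47 = 1170.6 N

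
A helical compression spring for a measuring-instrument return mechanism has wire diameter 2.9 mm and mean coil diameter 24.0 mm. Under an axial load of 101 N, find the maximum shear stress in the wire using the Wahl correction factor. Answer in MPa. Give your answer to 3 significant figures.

Spring index C = D/d = 24.0/2.9 = 8.2759
K_W = (4C−1)/(4C−4) + 0.615/C = 32.103/29.103 + 0.0743 = 1.1774
τ₀ = 8FD/(πd³) = 8·101·24.0/(π·2.9³) = 19392/76.62 = 253.09 MPa
τ_max = K·τ₀ = 1.1774 × 253.09 = 297.99 MPa

298 MPa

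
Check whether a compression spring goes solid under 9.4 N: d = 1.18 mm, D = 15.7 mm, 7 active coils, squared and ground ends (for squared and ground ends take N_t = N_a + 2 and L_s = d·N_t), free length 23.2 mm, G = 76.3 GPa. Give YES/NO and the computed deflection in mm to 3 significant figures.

YES, δ = 13.8 mm

k = Gd⁴/(8D³N_a) = (76.3×10³)(1.18⁴)/(8·15.7³·7) = 0.6826 N/mm
N_t = 9; L_s = 1.18·9 = 10.62 mm; δ_solid = L₀ − L_s = 23.2 − 10.62 = 12.58 mm
δ = F/k = 9.4/0.6826 = 13.771 mm
δ ≥ δ_solid → spring goes solid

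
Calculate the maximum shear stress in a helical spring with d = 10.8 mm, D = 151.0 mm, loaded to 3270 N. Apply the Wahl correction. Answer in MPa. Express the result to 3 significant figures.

Spring index C = D/d = 151.0/10.8 = 13.9815
K_W = (4C−1)/(4C−4) + 0.615/C = 54.926/51.926 + 0.0440 = 1.1018
τ₀ = 8FD/(πd³) = 8·3270·151.0/(π·10.8³) = 3.95016e+06/3957.5 = 998.14 MPa
τ_max = K·τ₀ = 1.1018 × 998.14 = 1099.7 MPa

1100 MPa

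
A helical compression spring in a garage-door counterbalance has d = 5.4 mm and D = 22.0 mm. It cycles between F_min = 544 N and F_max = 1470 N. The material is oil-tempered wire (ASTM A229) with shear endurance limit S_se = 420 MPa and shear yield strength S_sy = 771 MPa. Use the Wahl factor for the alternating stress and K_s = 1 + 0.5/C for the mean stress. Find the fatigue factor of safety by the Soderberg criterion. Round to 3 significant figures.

C = D/d = 22.0/5.4 = 4.0741; K_W = (4C−1)/(4C−4)+0.615/C = 1.3949; K_s = 1+0.5/C = 1.1227
F_a = (F_max−F_min)/2 = 463 N; F_m = (F_max+F_min)/2 = 1007 N
τ_a = K_W·8F_aD/(πd³) = 1.3949 × 164.73 = 229.78 MPa
τ_m = K_s·8F_mD/(πd³) = 1.1227 × 358.27 = 402.24 MPa
Soderberg: 1/n_f = τ_a/S_se + τ_m/S_sy = 229.78/420 + 402.24/771 = 0.54710 + 0.52171 = 1.0688
n_f = 1/1.0688 = 0.9356

0.936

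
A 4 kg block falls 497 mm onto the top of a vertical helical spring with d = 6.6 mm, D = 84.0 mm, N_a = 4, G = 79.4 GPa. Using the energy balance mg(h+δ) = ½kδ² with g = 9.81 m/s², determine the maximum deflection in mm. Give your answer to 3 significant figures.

75.2 mm

k = Gd⁴/(8D³N_a) = (79.4×10³)(6.6⁴)/(8·84.0³·4) = 7.9434 N/mm
W = mg = 4 × 9.81 = 39.24 N
½kδ² − Wδ − Wh = 0 → δ = (W + √(W² + 2kWh))/k
δ = (39.24 + √(1539.8 + 309830))/7.9434 = (39.24 + 558.01)/7.9434 = 75.187 mm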